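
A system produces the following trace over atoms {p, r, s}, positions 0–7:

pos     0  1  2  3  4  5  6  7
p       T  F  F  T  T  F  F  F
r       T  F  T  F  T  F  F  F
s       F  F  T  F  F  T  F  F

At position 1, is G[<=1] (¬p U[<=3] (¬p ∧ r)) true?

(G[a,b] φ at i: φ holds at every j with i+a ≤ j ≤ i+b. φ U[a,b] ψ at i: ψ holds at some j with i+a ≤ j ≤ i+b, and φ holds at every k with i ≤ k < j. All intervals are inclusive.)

Check (¬p U[<=3] (¬p ∧ r)) at every j in [1,2]:
  j=1: holds
  j=2: holds
All positions satisfy it → formula holds.

Yes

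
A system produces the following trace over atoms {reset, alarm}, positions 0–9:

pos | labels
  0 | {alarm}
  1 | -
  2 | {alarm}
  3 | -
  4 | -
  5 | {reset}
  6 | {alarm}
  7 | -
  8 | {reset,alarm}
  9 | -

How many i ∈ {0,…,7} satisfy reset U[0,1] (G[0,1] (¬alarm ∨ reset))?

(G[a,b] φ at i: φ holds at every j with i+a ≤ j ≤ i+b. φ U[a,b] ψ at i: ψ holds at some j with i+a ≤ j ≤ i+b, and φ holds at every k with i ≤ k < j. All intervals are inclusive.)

Evaluate at each i in [0,7]:
  i=0: ✗ (no rhs in [0,1])
  i=1: ✗ (no rhs in [1,2])
  i=2: ✗ (lhs fails at k=2 before rhs at j=3)
  i=3: ✓ (rhs at j=3)
  i=4: ✓ (rhs at j=4)
  i=5: ✗ (no rhs in [5,6])
  i=6: ✗ (lhs fails at k=6 before rhs at j=7)
  i=7: ✓ (rhs at j=7)
Positions where it holds: {3, 4, 7} → 3.

3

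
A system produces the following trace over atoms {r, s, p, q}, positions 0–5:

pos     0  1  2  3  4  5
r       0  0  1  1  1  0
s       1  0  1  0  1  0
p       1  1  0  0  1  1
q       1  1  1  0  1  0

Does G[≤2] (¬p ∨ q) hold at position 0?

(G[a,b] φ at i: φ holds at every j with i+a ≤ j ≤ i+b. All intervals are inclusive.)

Yes

Check (¬p ∨ q) at every j in [0,2]:
  j=0: true
  j=1: true
  j=2: true
All positions satisfy it → formula holds.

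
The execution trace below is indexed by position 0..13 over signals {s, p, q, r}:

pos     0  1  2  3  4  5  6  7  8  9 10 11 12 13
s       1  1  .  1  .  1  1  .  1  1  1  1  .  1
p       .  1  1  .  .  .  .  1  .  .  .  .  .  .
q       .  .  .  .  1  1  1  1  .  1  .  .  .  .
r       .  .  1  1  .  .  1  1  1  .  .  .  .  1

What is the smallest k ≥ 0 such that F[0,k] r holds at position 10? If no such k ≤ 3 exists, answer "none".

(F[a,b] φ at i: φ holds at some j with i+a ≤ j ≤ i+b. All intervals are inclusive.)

Scan j = 10,11,… for r:
  j=10: fails
  j=11: fails
  j=12: fails
  j=13: holds
First hit at j=13, so smallest k = 13-10 = 3.

3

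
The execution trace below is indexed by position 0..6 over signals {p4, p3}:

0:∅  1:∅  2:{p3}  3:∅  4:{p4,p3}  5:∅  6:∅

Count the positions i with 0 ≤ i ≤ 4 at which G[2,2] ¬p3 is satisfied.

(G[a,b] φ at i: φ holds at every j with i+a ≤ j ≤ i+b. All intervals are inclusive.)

3

Evaluate at each i in [0,4]:
  i=0: ✗ (fails at j=2)
  i=1: ✓ (all of [3,3])
  i=2: ✗ (fails at j=4)
  i=3: ✓ (all of [5,5])
  i=4: ✓ (all of [6,6])
Positions where it holds: {1, 3, 4} → 3.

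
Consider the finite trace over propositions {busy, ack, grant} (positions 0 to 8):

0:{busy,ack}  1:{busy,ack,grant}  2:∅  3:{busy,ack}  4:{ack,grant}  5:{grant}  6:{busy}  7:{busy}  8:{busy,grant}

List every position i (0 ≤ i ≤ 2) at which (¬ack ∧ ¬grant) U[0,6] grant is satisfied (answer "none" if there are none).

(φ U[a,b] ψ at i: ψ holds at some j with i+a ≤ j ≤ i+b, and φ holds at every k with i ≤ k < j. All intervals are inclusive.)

1

Evaluate at each i in [0,2]:
  i=0: ✗ (lhs fails at k=0 before rhs at j=1)
  i=1: ✓ (rhs at j=1)
  i=2: ✗ (lhs fails at k=3 before rhs at j=4)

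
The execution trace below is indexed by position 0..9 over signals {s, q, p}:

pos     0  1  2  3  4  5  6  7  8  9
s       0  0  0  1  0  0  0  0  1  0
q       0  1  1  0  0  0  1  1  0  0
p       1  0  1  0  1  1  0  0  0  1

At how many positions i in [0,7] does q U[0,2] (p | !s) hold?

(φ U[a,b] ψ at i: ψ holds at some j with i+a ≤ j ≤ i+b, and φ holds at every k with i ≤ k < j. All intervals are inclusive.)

Evaluate at each i in [0,7]:
  i=0: ✓ (rhs at j=0)
  i=1: ✓ (rhs at j=1)
  i=2: ✓ (rhs at j=2)
  i=3: ✗ (lhs fails at k=3 before rhs at j=4)
  i=4: ✓ (rhs at j=4)
  i=5: ✓ (rhs at j=5)
  i=6: ✓ (rhs at j=6)
  i=7: ✓ (rhs at j=7)
Positions where it holds: {0, 1, 2, 4, 5, 6, 7} → 7.

7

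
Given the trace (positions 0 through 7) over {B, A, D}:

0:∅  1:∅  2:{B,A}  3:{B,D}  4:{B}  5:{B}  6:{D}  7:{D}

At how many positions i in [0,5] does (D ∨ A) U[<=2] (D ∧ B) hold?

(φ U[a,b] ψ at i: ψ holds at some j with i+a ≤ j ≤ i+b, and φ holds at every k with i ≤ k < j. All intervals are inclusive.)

Evaluate at each i in [0,5]:
  i=0: ✗ (no rhs in [0,2])
  i=1: ✗ (lhs fails at k=1 before rhs at j=3)
  i=2: ✓ (rhs at j=3; lhs holds on [2,2])
  i=3: ✓ (rhs at j=3)
  i=4: ✗ (no rhs in [4,6])
  i=5: ✗ (no rhs in [5,7])
Positions where it holds: {2, 3} → 2.

2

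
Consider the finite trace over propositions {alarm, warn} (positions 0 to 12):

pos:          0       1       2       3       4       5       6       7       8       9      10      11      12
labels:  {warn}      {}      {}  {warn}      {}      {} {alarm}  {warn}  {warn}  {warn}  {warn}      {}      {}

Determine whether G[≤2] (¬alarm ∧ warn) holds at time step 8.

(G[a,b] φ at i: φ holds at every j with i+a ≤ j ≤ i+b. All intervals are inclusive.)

Check (¬alarm ∧ warn) at every j in [8,10]:
  j=8: true
  j=9: true
  j=10: true
All positions satisfy it → formula holds.

Yes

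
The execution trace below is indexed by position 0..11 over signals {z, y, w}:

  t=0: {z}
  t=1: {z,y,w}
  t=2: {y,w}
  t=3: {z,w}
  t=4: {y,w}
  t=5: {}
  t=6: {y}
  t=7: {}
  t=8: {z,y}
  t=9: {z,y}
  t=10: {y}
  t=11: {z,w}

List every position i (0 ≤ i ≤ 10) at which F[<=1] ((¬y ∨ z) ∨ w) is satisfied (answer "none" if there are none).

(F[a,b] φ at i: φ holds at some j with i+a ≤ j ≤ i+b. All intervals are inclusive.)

Evaluate at each i in [0,10]:
  i=0: ✓ (witness j=0)
  i=1: ✓ (witness j=1)
  i=2: ✓ (witness j=2)
  i=3: ✓ (witness j=3)
  i=4: ✓ (witness j=4)
  i=5: ✓ (witness j=5)
  i=6: ✓ (witness j=7)
  i=7: ✓ (witness j=7)
  i=8: ✓ (witness j=8)
  i=9: ✓ (witness j=9)
  i=10: ✓ (witness j=11)

0, 1, 2, 3, 4, 5, 6, 7, 8, 9, 10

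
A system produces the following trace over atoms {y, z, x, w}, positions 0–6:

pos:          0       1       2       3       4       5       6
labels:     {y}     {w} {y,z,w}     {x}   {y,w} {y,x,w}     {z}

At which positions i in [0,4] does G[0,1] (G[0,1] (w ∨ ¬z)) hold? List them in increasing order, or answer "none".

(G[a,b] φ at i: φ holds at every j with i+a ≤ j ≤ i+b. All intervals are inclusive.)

0, 1, 2, 3

Evaluate at each i in [0,4]:
  i=0: ✓ (all of [0,1])
  i=1: ✓ (all of [1,2])
  i=2: ✓ (all of [2,3])
  i=3: ✓ (all of [3,4])
  i=4: ✗ (fails at j=5)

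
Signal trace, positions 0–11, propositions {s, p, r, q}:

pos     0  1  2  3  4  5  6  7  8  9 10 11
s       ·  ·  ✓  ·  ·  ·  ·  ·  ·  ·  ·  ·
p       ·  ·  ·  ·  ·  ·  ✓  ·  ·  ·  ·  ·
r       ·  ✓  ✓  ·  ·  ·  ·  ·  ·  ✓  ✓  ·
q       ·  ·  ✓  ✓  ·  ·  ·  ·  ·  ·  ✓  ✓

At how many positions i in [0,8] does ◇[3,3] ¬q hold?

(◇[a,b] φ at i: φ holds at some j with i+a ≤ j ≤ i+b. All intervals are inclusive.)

Evaluate at each i in [0,8]:
  i=0: ✗ (none in [3,3])
  i=1: ✓ (witness j=4)
  i=2: ✓ (witness j=5)
  i=3: ✓ (witness j=6)
  i=4: ✓ (witness j=7)
  i=5: ✓ (witness j=8)
  i=6: ✓ (witness j=9)
  i=7: ✗ (none in [10,10])
  i=8: ✗ (none in [11,11])
Positions where it holds: {1, 2, 3, 4, 5, 6} → 6.

6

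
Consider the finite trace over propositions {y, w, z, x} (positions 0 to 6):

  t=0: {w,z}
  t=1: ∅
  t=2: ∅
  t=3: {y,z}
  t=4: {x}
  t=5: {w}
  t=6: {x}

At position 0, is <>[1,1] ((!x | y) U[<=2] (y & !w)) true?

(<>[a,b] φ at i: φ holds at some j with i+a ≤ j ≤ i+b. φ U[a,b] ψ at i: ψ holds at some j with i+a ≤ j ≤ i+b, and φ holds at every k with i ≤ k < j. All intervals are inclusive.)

Check ((!x | y) U[<=2] (y & !w)) at each j in [1,1]:
  j=1: holds
Found at j=1 → formula holds.

True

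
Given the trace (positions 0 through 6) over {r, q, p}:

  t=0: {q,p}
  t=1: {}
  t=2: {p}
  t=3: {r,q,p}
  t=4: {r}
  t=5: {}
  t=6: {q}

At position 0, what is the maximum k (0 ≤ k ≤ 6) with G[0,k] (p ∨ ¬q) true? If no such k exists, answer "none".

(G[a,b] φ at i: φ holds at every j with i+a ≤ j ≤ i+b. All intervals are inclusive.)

(p ∨ ¬q) must hold from j=0 onward; find where it first fails.
  j=0: holds
  j=1: holds
  j=2: holds
  j=3: holds
  j=4: holds
  j=5: holds
  j=6: fails
Holds on [0,5], so largest k = 5.

5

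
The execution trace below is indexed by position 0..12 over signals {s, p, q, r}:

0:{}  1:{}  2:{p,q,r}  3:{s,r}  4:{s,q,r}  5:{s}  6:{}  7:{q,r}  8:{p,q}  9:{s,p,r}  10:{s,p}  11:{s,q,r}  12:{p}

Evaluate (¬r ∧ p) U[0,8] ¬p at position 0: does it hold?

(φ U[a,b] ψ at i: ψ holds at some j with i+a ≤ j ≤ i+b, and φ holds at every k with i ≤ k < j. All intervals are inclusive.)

True

Need some j in [0,8] with ¬p, and (¬r ∧ p) at every k in [0,j-1].
  j=0: ¬p holds; no prefix to check → satisfied.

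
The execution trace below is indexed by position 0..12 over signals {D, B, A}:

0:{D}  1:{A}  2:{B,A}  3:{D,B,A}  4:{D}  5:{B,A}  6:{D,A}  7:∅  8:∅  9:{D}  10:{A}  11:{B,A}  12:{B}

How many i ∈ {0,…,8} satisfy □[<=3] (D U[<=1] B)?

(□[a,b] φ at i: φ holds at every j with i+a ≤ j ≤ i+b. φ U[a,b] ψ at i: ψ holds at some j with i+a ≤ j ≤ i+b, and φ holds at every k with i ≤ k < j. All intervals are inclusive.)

Evaluate at each i in [0,8]:
  i=0: ✗ (fails at j=0)
  i=1: ✗ (fails at j=1)
  i=2: ✓ (all of [2,5])
  i=3: ✗ (fails at j=6)
  i=4: ✗ (fails at j=6)
  i=5: ✗ (fails at j=6)
  i=6: ✗ (fails at j=6)
  i=7: ✗ (fails at j=7)
  i=8: ✗ (fails at j=8)
Positions where it holds: {2} → 1.

1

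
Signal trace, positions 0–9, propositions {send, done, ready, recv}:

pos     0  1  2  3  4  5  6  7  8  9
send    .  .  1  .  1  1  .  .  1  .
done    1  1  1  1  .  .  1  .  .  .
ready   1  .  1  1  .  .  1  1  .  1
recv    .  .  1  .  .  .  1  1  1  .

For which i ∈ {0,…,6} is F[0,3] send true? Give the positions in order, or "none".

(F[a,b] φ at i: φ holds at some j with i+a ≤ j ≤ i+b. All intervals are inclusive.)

0, 1, 2, 3, 4, 5, 6

Evaluate at each i in [0,6]:
  i=0: ✓ (witness j=2)
  i=1: ✓ (witness j=2)
  i=2: ✓ (witness j=2)
  i=3: ✓ (witness j=4)
  i=4: ✓ (witness j=4)
  i=5: ✓ (witness j=5)
  i=6: ✓ (witness j=8)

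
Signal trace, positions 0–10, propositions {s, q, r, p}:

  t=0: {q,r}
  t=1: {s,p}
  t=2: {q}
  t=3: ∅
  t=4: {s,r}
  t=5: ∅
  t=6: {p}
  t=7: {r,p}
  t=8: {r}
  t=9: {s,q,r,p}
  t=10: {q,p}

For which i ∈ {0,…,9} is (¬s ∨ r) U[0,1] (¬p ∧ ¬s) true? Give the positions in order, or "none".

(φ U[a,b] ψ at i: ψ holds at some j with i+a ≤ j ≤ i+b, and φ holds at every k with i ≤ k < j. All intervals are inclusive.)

0, 2, 3, 4, 5, 7, 8

Evaluate at each i in [0,9]:
  i=0: ✓ (rhs at j=0)
  i=1: ✗ (lhs fails at k=1 before rhs at j=2)
  i=2: ✓ (rhs at j=2)
  i=3: ✓ (rhs at j=3)
  i=4: ✓ (rhs at j=5; lhs holds on [4,4])
  i=5: ✓ (rhs at j=5)
  i=6: ✗ (no rhs in [6,7])
  i=7: ✓ (rhs at j=8; lhs holds on [7,7])
  i=8: ✓ (rhs at j=8)
  i=9: ✗ (no rhs in [9,10])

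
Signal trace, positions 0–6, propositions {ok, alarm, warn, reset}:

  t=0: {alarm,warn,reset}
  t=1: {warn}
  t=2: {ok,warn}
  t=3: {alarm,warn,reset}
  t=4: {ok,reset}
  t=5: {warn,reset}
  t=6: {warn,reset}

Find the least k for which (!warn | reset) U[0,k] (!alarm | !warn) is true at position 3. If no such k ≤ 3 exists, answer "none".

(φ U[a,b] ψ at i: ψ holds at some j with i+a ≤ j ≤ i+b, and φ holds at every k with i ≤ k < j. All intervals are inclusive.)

1

Need earliest j ≥ 3 with (!alarm | !warn), and (!warn | reset) at every k in [3,j-1].
  j=3: rhs fails.
  j=4: rhs holds; lhs holds on [3,3]. k = 1.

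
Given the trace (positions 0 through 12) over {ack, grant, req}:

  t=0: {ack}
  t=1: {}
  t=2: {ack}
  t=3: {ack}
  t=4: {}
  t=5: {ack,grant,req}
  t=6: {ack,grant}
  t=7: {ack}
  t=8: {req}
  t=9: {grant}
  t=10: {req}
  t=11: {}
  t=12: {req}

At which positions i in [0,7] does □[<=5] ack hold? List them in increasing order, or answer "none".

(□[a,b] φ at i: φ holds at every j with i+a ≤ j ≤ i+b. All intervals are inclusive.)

none

Evaluate at each i in [0,7]:
  i=0: ✗ (fails at j=1)
  i=1: ✗ (fails at j=1)
  i=2: ✗ (fails at j=4)
  i=3: ✗ (fails at j=4)
  i=4: ✗ (fails at j=4)
  i=5: ✗ (fails at j=8)
  i=6: ✗ (fails at j=8)
  i=7: ✗ (fails at j=8)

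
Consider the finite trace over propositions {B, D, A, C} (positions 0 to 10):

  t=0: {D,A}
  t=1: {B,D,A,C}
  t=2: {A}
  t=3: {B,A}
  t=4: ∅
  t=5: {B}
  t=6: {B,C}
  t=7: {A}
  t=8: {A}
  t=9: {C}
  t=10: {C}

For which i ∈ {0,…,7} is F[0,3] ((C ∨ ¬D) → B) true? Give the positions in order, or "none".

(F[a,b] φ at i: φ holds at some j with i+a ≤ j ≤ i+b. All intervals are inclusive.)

Evaluate at each i in [0,7]:
  i=0: ✓ (witness j=0)
  i=1: ✓ (witness j=1)
  i=2: ✓ (witness j=3)
  i=3: ✓ (witness j=3)
  i=4: ✓ (witness j=5)
  i=5: ✓ (witness j=5)
  i=6: ✓ (witness j=6)
  i=7: ✗ (none in [7,10])

0, 1, 2, 3, 4, 5, 6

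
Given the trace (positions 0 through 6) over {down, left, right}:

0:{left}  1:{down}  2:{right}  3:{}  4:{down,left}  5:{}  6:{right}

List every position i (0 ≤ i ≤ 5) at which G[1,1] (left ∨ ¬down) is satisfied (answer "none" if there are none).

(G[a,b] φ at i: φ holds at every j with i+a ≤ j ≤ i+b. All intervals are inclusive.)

1, 2, 3, 4, 5

Evaluate at each i in [0,5]:
  i=0: ✗ (fails at j=1)
  i=1: ✓ (all of [2,2])
  i=2: ✓ (all of [3,3])
  i=3: ✓ (all of [4,4])
  i=4: ✓ (all of [5,5])
  i=5: ✓ (all of [6,6])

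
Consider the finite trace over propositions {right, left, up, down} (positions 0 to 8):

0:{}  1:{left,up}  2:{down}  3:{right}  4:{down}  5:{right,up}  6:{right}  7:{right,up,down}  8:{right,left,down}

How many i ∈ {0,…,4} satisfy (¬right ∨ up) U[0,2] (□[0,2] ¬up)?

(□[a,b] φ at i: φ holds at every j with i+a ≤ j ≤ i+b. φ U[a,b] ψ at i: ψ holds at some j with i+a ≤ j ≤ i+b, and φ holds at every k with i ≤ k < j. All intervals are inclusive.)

Evaluate at each i in [0,4]:
  i=0: ✓ (rhs at j=2; lhs holds on [0,1])
  i=1: ✓ (rhs at j=2; lhs holds on [1,1])
  i=2: ✓ (rhs at j=2)
  i=3: ✗ (no rhs in [3,5])
  i=4: ✗ (no rhs in [4,6])
Positions where it holds: {0, 1, 2} → 3.

3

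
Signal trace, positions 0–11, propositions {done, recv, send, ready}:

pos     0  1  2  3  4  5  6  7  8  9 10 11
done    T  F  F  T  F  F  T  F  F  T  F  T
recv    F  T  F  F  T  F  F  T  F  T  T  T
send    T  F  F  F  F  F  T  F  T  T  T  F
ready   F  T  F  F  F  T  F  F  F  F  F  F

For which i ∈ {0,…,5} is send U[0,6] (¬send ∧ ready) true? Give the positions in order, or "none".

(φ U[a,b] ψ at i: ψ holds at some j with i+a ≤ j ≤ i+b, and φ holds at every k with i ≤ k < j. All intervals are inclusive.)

0, 1, 5

Evaluate at each i in [0,5]:
  i=0: ✓ (rhs at j=1; lhs holds on [0,0])
  i=1: ✓ (rhs at j=1)
  i=2: ✗ (lhs fails at k=2 before rhs at j=5)
  i=3: ✗ (lhs fails at k=3 before rhs at j=5)
  i=4: ✗ (lhs fails at k=4 before rhs at j=5)
  i=5: ✓ (rhs at j=5)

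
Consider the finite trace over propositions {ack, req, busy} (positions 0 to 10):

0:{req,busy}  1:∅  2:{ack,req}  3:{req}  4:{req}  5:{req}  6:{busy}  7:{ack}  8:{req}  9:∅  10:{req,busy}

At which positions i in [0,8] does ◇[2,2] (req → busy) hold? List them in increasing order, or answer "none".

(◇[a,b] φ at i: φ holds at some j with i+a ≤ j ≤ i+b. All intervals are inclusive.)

4, 5, 7, 8

Evaluate at each i in [0,8]:
  i=0: ✗ (none in [2,2])
  i=1: ✗ (none in [3,3])
  i=2: ✗ (none in [4,4])
  i=3: ✗ (none in [5,5])
  i=4: ✓ (witness j=6)
  i=5: ✓ (witness j=7)
  i=6: ✗ (none in [8,8])
  i=7: ✓ (witness j=9)
  i=8: ✓ (witness j=10)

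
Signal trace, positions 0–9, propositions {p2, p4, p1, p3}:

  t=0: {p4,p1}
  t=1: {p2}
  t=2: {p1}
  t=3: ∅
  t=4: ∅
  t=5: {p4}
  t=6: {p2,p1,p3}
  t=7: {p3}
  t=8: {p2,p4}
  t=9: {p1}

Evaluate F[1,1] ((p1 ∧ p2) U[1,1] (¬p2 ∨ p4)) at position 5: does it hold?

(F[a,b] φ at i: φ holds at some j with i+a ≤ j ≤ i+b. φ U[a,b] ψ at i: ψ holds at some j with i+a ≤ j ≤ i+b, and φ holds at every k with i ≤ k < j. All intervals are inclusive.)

Holds

Check ((p1 ∧ p2) U[1,1] (¬p2 ∨ p4)) at each j in [6,6]:
  j=6: holds
Found at j=6 → formula holds.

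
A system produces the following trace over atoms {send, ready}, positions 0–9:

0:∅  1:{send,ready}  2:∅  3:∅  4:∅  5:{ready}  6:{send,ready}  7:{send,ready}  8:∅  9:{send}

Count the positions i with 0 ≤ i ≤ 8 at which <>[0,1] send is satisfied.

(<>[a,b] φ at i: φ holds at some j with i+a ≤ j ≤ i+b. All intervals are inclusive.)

Evaluate at each i in [0,8]:
  i=0: ✓ (witness j=1)
  i=1: ✓ (witness j=1)
  i=2: ✗ (none in [2,3])
  i=3: ✗ (none in [3,4])
  i=4: ✗ (none in [4,5])
  i=5: ✓ (witness j=6)
  i=6: ✓ (witness j=6)
  i=7: ✓ (witness j=7)
  i=8: ✓ (witness j=9)
Positions where it holds: {0, 1, 5, 6, 7, 8} → 6.

6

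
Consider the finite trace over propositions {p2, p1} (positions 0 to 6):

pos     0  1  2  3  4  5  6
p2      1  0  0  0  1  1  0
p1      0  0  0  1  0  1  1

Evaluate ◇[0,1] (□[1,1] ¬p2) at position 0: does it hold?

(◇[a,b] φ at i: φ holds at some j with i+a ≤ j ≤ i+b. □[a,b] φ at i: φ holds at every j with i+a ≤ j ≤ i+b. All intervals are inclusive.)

Check □[1,1] ¬p2 at each j in [0,1]:
  j=0: holds on [1,1]
  j=1: holds on [2,2]
Found at j=0 → formula holds.

Holds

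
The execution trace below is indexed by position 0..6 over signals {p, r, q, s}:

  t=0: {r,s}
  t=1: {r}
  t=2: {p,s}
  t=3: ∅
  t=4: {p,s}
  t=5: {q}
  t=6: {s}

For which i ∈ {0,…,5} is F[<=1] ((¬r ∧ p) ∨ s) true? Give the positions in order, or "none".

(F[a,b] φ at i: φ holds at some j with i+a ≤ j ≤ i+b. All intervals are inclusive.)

Evaluate at each i in [0,5]:
  i=0: ✓ (witness j=0)
  i=1: ✓ (witness j=2)
  i=2: ✓ (witness j=2)
  i=3: ✓ (witness j=4)
  i=4: ✓ (witness j=4)
  i=5: ✓ (witness j=6)

0, 1, 2, 3, 4, 5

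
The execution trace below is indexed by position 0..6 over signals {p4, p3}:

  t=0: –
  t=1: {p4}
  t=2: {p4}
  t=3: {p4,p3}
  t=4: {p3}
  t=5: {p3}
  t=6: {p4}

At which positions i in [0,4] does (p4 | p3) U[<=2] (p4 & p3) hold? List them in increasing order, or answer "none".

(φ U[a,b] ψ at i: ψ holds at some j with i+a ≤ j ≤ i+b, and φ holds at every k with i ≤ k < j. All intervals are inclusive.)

Evaluate at each i in [0,4]:
  i=0: ✗ (no rhs in [0,2])
  i=1: ✓ (rhs at j=3; lhs holds on [1,2])
  i=2: ✓ (rhs at j=3; lhs holds on [2,2])
  i=3: ✓ (rhs at j=3)
  i=4: ✗ (no rhs in [4,6])

1, 2, 3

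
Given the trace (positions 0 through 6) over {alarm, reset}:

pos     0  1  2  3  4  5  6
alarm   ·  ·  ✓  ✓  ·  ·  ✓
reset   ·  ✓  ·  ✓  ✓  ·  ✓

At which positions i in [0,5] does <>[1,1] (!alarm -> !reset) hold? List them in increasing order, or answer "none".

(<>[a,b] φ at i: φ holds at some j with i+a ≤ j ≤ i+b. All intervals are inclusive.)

Evaluate at each i in [0,5]:
  i=0: ✗ (none in [1,1])
  i=1: ✓ (witness j=2)
  i=2: ✓ (witness j=3)
  i=3: ✗ (none in [4,4])
  i=4: ✓ (witness j=5)
  i=5: ✓ (witness j=6)

1, 2, 4, 5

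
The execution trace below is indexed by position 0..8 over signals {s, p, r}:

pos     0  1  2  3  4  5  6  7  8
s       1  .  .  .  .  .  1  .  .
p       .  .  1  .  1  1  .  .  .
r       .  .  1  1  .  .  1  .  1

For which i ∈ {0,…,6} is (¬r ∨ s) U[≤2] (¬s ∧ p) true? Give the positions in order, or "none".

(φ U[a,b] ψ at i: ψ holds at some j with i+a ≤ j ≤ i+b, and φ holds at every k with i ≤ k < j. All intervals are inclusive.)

Evaluate at each i in [0,6]:
  i=0: ✓ (rhs at j=2; lhs holds on [0,1])
  i=1: ✓ (rhs at j=2; lhs holds on [1,1])
  i=2: ✓ (rhs at j=2)
  i=3: ✗ (lhs fails at k=3 before rhs at j=4)
  i=4: ✓ (rhs at j=4)
  i=5: ✓ (rhs at j=5)
  i=6: ✗ (no rhs in [6,8])

0, 1, 2, 4, 5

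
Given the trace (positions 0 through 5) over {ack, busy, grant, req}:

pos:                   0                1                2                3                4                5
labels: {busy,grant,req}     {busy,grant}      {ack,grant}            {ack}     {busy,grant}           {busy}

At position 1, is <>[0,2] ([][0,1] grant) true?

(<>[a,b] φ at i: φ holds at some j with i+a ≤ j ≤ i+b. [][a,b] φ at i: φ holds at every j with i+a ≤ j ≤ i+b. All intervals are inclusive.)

True

Check [][0,1] grant at each j in [1,3]:
  j=1: holds on [1,2]
  j=2: fails at 3
  j=3: fails at 3
Found at j=1 → formula holds.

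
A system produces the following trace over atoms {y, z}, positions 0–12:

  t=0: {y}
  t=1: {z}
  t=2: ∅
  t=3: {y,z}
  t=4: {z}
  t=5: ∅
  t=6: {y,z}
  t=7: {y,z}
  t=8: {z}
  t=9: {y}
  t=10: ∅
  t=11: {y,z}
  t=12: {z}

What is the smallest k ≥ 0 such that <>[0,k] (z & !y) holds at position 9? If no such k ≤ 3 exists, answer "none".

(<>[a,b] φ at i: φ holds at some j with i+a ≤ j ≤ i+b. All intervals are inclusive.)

Scan j = 9,10,… for (z & !y):
  j=9: fails
  j=10: fails
  j=11: fails
  j=12: holds
First hit at j=12, so smallest k = 12-9 = 3.

3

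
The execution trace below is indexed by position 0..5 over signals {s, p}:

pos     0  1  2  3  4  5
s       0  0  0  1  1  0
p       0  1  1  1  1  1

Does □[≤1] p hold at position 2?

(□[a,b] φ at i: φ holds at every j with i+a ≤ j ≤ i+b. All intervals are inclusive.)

Yes

Check p at every j in [2,3]:
  j=2: true
  j=3: true
All positions satisfy it → formula holds.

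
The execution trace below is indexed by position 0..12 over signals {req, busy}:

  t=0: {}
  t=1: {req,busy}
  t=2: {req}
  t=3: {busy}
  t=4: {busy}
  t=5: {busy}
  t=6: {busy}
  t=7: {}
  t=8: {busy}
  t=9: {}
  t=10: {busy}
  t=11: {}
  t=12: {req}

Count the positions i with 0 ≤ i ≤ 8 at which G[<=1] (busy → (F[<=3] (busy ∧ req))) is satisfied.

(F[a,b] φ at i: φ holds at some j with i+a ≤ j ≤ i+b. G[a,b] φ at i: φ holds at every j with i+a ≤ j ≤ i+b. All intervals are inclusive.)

Evaluate at each i in [0,8]:
  i=0: ✓ (all of [0,1])
  i=1: ✓ (all of [1,2])
  i=2: ✗ (fails at j=3)
  i=3: ✗ (fails at j=3)
  i=4: ✗ (fails at j=4)
  i=5: ✗ (fails at j=5)
  i=6: ✗ (fails at j=6)
  i=7: ✗ (fails at j=8)
  i=8: ✗ (fails at j=8)
Positions where it holds: {0, 1} → 2.

2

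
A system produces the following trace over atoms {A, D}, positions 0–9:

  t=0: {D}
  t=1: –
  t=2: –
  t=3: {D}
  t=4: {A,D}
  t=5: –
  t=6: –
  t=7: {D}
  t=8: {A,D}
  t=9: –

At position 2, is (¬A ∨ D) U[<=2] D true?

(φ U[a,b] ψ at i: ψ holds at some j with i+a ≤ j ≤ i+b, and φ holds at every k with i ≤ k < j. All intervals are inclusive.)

Need some j in [2,4] with D, and (¬A ∨ D) at every k in [2,j-1].
  j=2: D false.
  j=3: D holds; (¬A ∨ D) holds at every k in [2,2] → satisfied.

Yes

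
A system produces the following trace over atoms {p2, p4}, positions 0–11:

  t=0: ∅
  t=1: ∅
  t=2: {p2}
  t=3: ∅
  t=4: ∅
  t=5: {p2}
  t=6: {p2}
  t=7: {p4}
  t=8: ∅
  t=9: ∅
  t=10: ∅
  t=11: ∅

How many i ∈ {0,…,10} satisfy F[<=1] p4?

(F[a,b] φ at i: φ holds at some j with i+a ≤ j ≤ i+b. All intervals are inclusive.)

2

Evaluate at each i in [0,10]:
  i=0: ✗ (none in [0,1])
  i=1: ✗ (none in [1,2])
  i=2: ✗ (none in [2,3])
  i=3: ✗ (none in [3,4])
  i=4: ✗ (none in [4,5])
  i=5: ✗ (none in [5,6])
  i=6: ✓ (witness j=7)
  i=7: ✓ (witness j=7)
  i=8: ✗ (none in [8,9])
  i=9: ✗ (none in [9,10])
  i=10: ✗ (none in [10,11])
Positions where it holds: {6, 7} → 2.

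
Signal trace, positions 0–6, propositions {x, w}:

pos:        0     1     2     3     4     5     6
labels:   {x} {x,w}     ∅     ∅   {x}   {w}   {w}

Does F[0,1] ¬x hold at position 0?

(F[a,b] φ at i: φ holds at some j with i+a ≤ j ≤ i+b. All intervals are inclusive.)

Check ¬x at each j in [0,1]:
  j=0: false
  j=1: false
No position in the window satisfies it → formula fails.

False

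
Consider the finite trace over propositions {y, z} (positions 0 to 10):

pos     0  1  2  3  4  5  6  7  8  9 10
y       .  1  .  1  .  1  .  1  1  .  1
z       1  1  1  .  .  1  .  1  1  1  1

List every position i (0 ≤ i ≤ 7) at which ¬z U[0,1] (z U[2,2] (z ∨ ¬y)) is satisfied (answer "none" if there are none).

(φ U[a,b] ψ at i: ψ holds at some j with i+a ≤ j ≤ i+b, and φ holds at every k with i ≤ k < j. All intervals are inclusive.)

0, 6, 7

Evaluate at each i in [0,7]:
  i=0: ✓ (rhs at j=0)
  i=1: ✗ (no rhs in [1,2])
  i=2: ✗ (no rhs in [2,3])
  i=3: ✗ (no rhs in [3,4])
  i=4: ✗ (no rhs in [4,5])
  i=5: ✗ (no rhs in [5,6])
  i=6: ✓ (rhs at j=7; lhs holds on [6,6])
  i=7: ✓ (rhs at j=7)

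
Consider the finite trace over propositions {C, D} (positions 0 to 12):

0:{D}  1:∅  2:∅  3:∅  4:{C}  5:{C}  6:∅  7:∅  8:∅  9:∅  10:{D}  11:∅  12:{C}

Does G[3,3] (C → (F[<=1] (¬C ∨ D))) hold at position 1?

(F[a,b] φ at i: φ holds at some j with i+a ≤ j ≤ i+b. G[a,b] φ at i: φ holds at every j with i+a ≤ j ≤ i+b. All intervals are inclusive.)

Check (C → (F[<=1] (¬C ∨ D))) at every j in [4,4]:
  j=4: antecedent true; consequent fails (none in [4,5]) → ✗
Fails at j=4 → formula fails.

No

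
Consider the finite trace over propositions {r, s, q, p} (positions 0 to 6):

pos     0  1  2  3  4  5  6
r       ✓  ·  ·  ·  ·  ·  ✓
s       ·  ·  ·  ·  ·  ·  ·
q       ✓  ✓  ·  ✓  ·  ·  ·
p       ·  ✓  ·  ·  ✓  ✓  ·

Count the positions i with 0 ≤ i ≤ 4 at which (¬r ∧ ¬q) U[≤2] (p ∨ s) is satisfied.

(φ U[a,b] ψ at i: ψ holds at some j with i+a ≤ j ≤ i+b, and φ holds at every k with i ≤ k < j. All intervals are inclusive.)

Evaluate at each i in [0,4]:
  i=0: ✗ (lhs fails at k=0 before rhs at j=1)
  i=1: ✓ (rhs at j=1)
  i=2: ✗ (lhs fails at k=3 before rhs at j=4)
  i=3: ✗ (lhs fails at k=3 before rhs at j=4)
  i=4: ✓ (rhs at j=4)
Positions where it holds: {1, 4} → 2.

2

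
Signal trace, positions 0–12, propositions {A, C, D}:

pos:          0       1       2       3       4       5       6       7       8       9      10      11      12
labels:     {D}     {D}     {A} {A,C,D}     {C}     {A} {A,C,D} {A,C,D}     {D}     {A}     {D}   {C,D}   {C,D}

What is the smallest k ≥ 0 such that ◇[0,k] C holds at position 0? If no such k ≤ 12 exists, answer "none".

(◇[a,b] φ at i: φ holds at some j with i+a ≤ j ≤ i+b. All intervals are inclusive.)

Scan j = 0,1,… for C:
  j=0: fails
  j=1: fails
  j=2: fails
  j=3: holds
First hit at j=3, so smallest k = 3-0 = 3.

3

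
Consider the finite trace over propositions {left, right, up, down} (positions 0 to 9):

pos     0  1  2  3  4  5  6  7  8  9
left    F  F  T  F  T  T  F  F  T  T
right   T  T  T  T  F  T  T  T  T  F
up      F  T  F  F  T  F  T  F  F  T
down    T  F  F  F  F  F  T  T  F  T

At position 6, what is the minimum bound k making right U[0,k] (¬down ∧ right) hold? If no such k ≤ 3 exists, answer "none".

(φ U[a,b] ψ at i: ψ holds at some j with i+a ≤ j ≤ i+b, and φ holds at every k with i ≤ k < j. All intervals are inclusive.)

Need earliest j ≥ 6 with (¬down ∧ right), and right at every k in [6,j-1].
  j=6: rhs fails.
  j=7: rhs fails.
  j=8: rhs holds; lhs holds on [6,7]. k = 2.

2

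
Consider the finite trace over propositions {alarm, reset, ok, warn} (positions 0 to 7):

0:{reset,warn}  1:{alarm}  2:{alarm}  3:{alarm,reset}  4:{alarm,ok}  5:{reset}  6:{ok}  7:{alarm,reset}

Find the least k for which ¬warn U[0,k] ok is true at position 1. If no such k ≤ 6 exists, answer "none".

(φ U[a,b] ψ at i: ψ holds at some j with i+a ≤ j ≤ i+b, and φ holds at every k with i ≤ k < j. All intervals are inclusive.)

Need earliest j ≥ 1 with ok, and ¬warn at every k in [1,j-1].
  j=1: rhs fails.
  j=2: rhs fails.
  j=3: rhs fails.
  j=4: rhs holds; lhs holds on [1,3]. k = 3.

3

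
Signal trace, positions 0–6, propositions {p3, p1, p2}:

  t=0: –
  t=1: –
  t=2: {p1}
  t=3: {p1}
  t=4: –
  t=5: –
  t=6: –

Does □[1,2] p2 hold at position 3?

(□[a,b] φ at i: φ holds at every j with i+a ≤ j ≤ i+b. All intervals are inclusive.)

Check p2 at every j in [4,5]:
  j=4: false
  j=5: false
Fails at j=4 → formula fails.

False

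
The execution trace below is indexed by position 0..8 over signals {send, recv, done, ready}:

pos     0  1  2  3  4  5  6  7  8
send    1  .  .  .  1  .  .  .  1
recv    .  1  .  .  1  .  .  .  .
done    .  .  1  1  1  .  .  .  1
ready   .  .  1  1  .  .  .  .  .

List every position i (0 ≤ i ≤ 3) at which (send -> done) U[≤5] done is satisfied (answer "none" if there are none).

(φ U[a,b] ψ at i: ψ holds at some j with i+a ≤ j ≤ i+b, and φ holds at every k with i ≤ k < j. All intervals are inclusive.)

Evaluate at each i in [0,3]:
  i=0: ✗ (lhs fails at k=0 before rhs at j=2)
  i=1: ✓ (rhs at j=2; lhs holds on [1,1])
  i=2: ✓ (rhs at j=2)
  i=3: ✓ (rhs at j=3)

1, 2, 3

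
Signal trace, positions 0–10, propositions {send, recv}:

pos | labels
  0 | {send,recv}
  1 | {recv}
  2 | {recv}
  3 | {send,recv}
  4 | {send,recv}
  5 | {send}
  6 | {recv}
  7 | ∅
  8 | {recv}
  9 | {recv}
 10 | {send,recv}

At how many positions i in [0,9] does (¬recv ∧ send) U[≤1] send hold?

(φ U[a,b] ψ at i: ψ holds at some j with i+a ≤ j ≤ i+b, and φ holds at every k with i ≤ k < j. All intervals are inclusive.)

4

Evaluate at each i in [0,9]:
  i=0: ✓ (rhs at j=0)
  i=1: ✗ (no rhs in [1,2])
  i=2: ✗ (lhs fails at k=2 before rhs at j=3)
  i=3: ✓ (rhs at j=3)
  i=4: ✓ (rhs at j=4)
  i=5: ✓ (rhs at j=5)
  i=6: ✗ (no rhs in [6,7])
  i=7: ✗ (no rhs in [7,8])
  i=8: ✗ (no rhs in [8,9])
  i=9: ✗ (lhs fails at k=9 before rhs at j=10)
Positions where it holds: {0, 3, 4, 5} → 4.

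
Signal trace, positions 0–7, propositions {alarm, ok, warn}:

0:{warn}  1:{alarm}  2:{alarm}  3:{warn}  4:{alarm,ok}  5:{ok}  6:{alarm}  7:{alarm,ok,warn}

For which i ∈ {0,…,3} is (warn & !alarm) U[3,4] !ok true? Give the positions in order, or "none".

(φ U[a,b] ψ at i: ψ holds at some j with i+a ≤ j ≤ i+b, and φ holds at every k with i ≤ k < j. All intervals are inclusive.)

Evaluate at each i in [0,3]:
  i=0: ✗ (lhs fails at k=1 before rhs at j=3)
  i=1: ✗ (no rhs in [4,5])
  i=2: ✗ (lhs fails at k=2 before rhs at j=6)
  i=3: ✗ (lhs fails at k=4 before rhs at j=6)

none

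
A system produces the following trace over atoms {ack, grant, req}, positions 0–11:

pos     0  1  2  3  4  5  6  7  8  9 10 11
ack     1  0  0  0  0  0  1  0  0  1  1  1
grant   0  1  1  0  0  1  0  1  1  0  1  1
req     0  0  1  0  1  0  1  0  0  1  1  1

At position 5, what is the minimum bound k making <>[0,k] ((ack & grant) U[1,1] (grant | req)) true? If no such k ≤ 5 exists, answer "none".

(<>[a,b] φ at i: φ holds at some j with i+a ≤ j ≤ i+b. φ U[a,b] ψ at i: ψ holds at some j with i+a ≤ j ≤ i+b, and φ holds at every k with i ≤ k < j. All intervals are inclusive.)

Scan j = 5,6,… for ((ack & grant) U[1,1] (grant | req)):
  j=5: fails
  j=6: fails
  j=7: fails
  j=8: fails
  j=9: fails
  j=10: holds
First hit at j=10, so smallest k = 10-5 = 5.

5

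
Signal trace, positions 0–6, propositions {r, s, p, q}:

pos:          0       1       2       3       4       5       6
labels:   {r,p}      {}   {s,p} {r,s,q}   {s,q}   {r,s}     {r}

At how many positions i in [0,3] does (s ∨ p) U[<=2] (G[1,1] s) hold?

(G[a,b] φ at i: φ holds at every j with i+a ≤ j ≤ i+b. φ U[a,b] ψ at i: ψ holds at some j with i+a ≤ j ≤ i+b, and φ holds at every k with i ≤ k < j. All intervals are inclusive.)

Evaluate at each i in [0,3]:
  i=0: ✓ (rhs at j=1; lhs holds on [0,0])
  i=1: ✓ (rhs at j=1)
  i=2: ✓ (rhs at j=2)
  i=3: ✓ (rhs at j=3)
Positions where it holds: {0, 1, 2, 3} → 4.

4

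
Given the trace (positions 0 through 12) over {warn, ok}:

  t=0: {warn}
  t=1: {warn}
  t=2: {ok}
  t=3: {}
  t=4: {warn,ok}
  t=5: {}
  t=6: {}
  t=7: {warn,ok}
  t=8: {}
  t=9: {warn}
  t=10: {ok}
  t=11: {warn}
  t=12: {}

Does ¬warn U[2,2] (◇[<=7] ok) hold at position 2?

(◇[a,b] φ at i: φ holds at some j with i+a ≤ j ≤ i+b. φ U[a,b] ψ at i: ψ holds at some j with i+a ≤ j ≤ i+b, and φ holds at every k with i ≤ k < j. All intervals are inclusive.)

Need some j in [4,4] with ◇[<=7] ok, and ¬warn at every k in [2,j-1].
  j=4: ◇[<=7] ok holds; ¬warn holds at every k in [2,3] → satisfied.

Yes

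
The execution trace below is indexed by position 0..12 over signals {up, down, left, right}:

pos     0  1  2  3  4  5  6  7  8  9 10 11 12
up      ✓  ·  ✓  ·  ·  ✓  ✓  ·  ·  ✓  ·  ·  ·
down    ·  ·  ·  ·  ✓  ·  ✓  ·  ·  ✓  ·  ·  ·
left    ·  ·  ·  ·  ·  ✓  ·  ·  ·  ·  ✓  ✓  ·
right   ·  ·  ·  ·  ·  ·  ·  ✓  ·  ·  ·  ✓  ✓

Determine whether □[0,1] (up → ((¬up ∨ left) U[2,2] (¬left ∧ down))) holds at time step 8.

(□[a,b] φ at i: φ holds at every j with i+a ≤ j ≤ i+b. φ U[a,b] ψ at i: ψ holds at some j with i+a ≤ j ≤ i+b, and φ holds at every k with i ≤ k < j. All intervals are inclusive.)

No

Check (up → ((¬up ∨ left) U[2,2] (¬left ∧ down))) at every j in [8,9]:
  j=8: antecedent false → ✓
  j=9: antecedent true; consequent fails → ✗
Fails at j=9 → formula fails.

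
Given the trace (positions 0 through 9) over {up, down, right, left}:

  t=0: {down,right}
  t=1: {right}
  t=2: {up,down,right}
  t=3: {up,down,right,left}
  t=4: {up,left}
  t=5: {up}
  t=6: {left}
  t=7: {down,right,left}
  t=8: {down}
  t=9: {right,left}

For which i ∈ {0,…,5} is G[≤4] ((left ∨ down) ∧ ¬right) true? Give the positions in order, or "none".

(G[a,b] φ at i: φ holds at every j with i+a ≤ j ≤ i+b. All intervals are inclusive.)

Evaluate at each i in [0,5]:
  i=0: ✗ (fails at j=0)
  i=1: ✗ (fails at j=1)
  i=2: ✗ (fails at j=2)
  i=3: ✗ (fails at j=3)
  i=4: ✗ (fails at j=5)
  i=5: ✗ (fails at j=5)

none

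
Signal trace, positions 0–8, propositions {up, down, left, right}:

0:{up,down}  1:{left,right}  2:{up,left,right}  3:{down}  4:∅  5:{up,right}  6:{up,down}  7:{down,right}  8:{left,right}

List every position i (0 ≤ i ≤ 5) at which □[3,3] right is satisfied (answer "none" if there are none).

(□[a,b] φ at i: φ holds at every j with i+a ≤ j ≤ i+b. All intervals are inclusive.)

2, 4, 5

Evaluate at each i in [0,5]:
  i=0: ✗ (fails at j=3)
  i=1: ✗ (fails at j=4)
  i=2: ✓ (all of [5,5])
  i=3: ✗ (fails at j=6)
  i=4: ✓ (all of [7,7])
  i=5: ✓ (all of [8,8])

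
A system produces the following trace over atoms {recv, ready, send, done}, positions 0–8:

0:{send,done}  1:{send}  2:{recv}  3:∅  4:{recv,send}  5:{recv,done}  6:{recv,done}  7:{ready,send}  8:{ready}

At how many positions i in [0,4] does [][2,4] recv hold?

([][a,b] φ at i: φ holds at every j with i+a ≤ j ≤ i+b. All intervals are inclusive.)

1

Evaluate at each i in [0,4]:
  i=0: ✗ (fails at j=3)
  i=1: ✗ (fails at j=3)
  i=2: ✓ (all of [4,6])
  i=3: ✗ (fails at j=7)
  i=4: ✗ (fails at j=7)
Positions where it holds: {2} → 1.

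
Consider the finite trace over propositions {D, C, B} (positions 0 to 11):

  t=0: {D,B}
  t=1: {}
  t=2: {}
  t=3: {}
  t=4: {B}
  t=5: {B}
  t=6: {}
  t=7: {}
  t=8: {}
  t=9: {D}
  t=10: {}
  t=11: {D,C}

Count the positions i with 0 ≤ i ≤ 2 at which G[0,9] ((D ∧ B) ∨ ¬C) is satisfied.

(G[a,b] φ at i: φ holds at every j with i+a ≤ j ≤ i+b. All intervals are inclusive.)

Evaluate at each i in [0,2]:
  i=0: ✓ (all of [0,9])
  i=1: ✓ (all of [1,10])
  i=2: ✗ (fails at j=11)
Positions where it holds: {0, 1} → 2.

2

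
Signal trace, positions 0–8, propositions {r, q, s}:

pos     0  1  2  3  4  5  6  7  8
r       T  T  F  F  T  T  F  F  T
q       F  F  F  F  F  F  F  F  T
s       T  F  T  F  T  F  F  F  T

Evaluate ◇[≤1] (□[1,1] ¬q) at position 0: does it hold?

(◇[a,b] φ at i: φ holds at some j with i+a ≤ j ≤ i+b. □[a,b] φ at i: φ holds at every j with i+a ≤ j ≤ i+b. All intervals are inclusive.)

Holds

Check □[1,1] ¬q at each j in [0,1]:
  j=0: holds on [1,1]
  j=1: holds on [2,2]
Found at j=0 → formula holds.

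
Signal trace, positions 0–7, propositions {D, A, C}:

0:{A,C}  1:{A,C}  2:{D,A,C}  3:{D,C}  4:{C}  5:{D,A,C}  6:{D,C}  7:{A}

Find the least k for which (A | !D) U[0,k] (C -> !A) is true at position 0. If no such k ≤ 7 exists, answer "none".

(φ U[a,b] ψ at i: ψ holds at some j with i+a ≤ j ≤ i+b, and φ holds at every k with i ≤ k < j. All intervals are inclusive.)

3

Need earliest j ≥ 0 with (C -> !A), and (A | !D) at every k in [0,j-1].
  j=0: rhs fails.
  j=1: rhs fails.
  j=2: rhs fails.
  j=3: rhs holds; lhs holds on [0,2]. k = 3.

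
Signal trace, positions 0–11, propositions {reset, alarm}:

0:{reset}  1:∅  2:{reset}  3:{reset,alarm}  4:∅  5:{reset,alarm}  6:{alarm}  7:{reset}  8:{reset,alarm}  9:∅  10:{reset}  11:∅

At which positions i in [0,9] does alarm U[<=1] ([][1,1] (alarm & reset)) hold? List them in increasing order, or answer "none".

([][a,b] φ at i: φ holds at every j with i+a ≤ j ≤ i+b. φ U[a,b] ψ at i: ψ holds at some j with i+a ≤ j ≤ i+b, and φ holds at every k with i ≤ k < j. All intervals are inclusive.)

2, 3, 4, 6, 7

Evaluate at each i in [0,9]:
  i=0: ✗ (no rhs in [0,1])
  i=1: ✗ (lhs fails at k=1 before rhs at j=2)
  i=2: ✓ (rhs at j=2)
  i=3: ✓ (rhs at j=4; lhs holds on [3,3])
  i=4: ✓ (rhs at j=4)
  i=5: ✗ (no rhs in [5,6])
  i=6: ✓ (rhs at j=7; lhs holds on [6,6])
  i=7: ✓ (rhs at j=7)
  i=8: ✗ (no rhs in [8,9])
  i=9: ✗ (no rhs in [9,10])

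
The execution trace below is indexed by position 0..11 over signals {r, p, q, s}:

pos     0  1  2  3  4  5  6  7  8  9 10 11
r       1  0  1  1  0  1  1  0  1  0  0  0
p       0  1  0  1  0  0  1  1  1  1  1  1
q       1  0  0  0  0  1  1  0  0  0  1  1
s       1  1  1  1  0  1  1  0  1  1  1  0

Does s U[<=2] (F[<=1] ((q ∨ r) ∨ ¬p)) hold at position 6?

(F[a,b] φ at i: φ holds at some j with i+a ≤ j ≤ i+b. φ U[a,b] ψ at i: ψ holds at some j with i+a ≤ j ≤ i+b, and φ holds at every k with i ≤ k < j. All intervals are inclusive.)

Need some j in [6,8] with F[<=1] ((q ∨ r) ∨ ¬p), and s at every k in [6,j-1].
  j=6: F[<=1] ((q ∨ r) ∨ ¬p) holds; no prefix to check → satisfied.

Yes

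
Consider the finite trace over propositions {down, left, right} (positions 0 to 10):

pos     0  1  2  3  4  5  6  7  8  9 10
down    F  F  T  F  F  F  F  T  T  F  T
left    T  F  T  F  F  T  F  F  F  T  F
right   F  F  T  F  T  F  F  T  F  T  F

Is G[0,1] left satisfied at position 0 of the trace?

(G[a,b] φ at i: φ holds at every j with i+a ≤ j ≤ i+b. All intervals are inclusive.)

Does not hold

Check left at every j in [0,1]:
  j=0: true
  j=1: false
Fails at j=1 → formula fails.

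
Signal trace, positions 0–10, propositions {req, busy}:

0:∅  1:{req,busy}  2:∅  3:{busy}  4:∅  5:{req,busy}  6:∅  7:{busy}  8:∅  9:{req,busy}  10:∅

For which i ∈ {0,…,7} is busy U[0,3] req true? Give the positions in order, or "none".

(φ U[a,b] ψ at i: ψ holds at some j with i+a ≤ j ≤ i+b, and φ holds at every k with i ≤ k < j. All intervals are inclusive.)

1, 5

Evaluate at each i in [0,7]:
  i=0: ✗ (lhs fails at k=0 before rhs at j=1)
  i=1: ✓ (rhs at j=1)
  i=2: ✗ (lhs fails at k=2 before rhs at j=5)
  i=3: ✗ (lhs fails at k=4 before rhs at j=5)
  i=4: ✗ (lhs fails at k=4 before rhs at j=5)
  i=5: ✓ (rhs at j=5)
  i=6: ✗ (lhs fails at k=6 before rhs at j=9)
  i=7: ✗ (lhs fails at k=8 before rhs at j=9)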